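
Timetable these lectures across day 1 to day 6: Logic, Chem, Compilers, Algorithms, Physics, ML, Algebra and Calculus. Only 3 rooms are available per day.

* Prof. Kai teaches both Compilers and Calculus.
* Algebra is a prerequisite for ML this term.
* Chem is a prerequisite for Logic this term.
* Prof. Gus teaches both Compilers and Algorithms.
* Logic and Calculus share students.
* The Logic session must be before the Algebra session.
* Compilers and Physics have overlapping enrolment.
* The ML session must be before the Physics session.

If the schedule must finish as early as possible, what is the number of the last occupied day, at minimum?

The precedence chain requires at least 5 distinct days.
With at most 3 per day and 8 lectures, at least 3 days are needed.
5 works (last occupied day: day 5): for example Compilers -> day 1, Calculus -> day 3, ML -> day 4, Chem -> day 1, Algebra -> day 3, Physics -> day 5, Logic -> day 2, Algorithms -> day 2.

day 5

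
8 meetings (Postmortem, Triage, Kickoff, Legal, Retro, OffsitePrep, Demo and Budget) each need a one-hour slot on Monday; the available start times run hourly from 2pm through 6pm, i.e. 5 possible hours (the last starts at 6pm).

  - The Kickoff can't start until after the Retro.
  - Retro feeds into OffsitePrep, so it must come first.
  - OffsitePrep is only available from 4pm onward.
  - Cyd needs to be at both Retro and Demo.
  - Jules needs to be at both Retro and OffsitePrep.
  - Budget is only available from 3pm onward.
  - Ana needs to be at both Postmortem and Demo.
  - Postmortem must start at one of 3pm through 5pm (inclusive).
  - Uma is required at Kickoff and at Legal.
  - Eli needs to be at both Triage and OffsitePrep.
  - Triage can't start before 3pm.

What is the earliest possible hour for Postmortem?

Postmortem is available from 3pm; Postmortem's own window allows nothing later than 5pm.
Postmortem at 3pm is achievable: Legal -> 2pm; Kickoff -> 3pm; Postmortem -> 3pm; Retro -> 2pm; Budget -> 3pm; OffsitePrep -> 4pm; Demo -> 4pm; Triage -> 3pm.

3pm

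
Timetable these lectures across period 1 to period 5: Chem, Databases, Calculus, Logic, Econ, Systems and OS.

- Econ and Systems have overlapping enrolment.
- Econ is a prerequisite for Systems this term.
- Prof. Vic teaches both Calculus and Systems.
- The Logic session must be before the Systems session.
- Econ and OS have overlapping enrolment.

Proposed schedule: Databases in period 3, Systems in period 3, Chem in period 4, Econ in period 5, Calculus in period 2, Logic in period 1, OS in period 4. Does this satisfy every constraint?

The Logic session must be before the Systems session — holds.
Econ is a prerequisite for Systems this term — violated.
Prof. Vic teaches both Calculus and Systems — holds.
Econ and Systems have overlapping enrolment — holds.
Econ and OS have overlapping enrolment — holds.

Invalid. Econ is a prerequisite for Systems this term.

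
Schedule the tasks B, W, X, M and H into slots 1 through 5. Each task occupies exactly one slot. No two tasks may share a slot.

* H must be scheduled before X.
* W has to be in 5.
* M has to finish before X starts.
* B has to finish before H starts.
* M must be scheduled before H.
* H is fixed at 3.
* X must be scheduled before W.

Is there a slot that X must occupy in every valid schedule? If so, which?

4

H is fixed at 3 and must come before X, so X is at least 4.
W is fixed at 5 and must come after X, so X is at most 4.
So X must be 4.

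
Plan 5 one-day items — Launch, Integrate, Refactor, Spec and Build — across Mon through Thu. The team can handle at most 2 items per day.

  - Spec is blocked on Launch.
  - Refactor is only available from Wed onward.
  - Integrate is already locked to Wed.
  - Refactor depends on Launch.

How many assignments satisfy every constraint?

27

Splitting on Launch: it can be Mon (16), Tue (9), Wed (2). Listing each branch's schedules as (Integrate, Refactor, Spec, Build):
Launch=Mon: (Wed,Wed,Tue,Mon) (Wed,Wed,Tue,Tue) (Wed,Wed,Tue,Thu) (Wed,Wed,Thu,Mon) (Wed,Wed,Thu,Tue) (Wed,Wed,Thu,Thu) (Wed,Thu,Tue,Mon) (Wed,Thu,Tue,Tue) (Wed,Thu,Tue,Wed) (Wed,Thu,Tue,Thu) (Wed,Thu,Wed,Mon) (Wed,Thu,Wed,Tue) (Wed,Thu,Wed,Thu) (Wed,Thu,Thu,Mon) (Wed,Thu,Thu,Tue) (Wed,Thu,Thu,Wed) — 16.
Launch=Tue: (Wed,Wed,Thu,Mon) (Wed,Wed,Thu,Tue) (Wed,Wed,Thu,Thu) (Wed,Thu,Wed,Mon) (Wed,Thu,Wed,Tue) (Wed,Thu,Wed,Thu) (Wed,Thu,Thu,Mon) (Wed,Thu,Thu,Tue) (Wed,Thu,Thu,Wed) — 9.
Launch=Wed: (Wed,Thu,Thu,Mon) (Wed,Thu,Thu,Tue) — 2.
Summing: 16 + 9 + 2 = 27.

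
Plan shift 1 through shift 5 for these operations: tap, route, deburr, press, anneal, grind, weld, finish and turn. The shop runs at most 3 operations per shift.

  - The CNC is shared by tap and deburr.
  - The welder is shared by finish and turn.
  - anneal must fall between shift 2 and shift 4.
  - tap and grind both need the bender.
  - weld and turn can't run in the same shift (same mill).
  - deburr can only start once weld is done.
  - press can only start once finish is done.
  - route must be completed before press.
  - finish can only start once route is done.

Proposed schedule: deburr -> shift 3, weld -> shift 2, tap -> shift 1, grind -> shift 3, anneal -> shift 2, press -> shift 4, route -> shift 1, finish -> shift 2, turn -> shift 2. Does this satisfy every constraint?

anneal must fall between shift 2 and shift 4 — holds.
route must be completed before press — holds.
The CNC is shared by tap and deburr — holds.
The welder is shared by finish and turn — violated.
press can only start once finish is done — holds.
The shop runs at most 3 operations per shift — violated.
tap and grind both need the bender — holds.
deburr can only start once weld is done — holds.
weld and turn can't run in the same shift (same mill) — violated.
finish can only start once route is done — holds.

No — it violates: weld and turn can't run in the same shift (same mill)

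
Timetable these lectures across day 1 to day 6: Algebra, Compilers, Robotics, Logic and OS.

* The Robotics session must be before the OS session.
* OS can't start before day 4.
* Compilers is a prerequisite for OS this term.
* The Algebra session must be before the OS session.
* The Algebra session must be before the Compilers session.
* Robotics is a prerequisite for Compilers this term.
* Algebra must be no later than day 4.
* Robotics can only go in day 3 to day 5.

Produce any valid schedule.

OS -> day 5; Algebra -> day 1; Compilers -> day 4; Robotics -> day 3; Logic -> day 1

Checking: Robotics(day 3) before Compilers(day 4); Algebra(day 1) before OS(day 5); Algebra(day 1) before Compilers(day 4); Compilers(day 4) before OS(day 5); Robotics(day 3) before OS(day 5); Robotics=day 3 in [day 3,day 5]; OS=day 5 in [day 4,day 6]; Algebra=day 1 in [day 1,day 4].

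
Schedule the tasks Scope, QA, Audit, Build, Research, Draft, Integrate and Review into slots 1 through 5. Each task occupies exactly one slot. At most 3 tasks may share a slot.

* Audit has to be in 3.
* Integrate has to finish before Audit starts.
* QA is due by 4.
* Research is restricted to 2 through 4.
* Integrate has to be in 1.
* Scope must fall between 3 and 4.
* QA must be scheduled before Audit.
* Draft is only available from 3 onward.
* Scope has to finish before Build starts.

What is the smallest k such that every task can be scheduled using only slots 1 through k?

4

The precedence chain requires at least 2 distinct slots.
With at most 3 per slot and 8 tasks, at least 3 slots are needed.
Propagating the time windows through the other constraints, Build can't land before 4, so the schedule must run through at least slot 4.
4 works (last occupied slot: 4): for example Audit=3; Draft=3; Research=2; Integrate=1; QA=1; Scope=3; Review=1; Build=4.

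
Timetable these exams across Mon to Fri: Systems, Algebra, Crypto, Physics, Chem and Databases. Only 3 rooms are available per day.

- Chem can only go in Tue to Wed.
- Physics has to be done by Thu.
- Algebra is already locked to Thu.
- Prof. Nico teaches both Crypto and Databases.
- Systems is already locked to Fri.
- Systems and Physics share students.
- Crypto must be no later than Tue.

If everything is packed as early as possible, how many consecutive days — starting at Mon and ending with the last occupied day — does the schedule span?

With at most 3 per day and 6 exams, at least 2 days are needed.
Systems can't be placed before Fri — that is day 5 counting from Mon — so the schedule must run through at least 5 days.
5 works (last occupied day: Fri): for example Chem=Tue, Databases=Tue, Systems=Fri, Algebra=Thu, Crypto=Mon, Physics=Mon.

5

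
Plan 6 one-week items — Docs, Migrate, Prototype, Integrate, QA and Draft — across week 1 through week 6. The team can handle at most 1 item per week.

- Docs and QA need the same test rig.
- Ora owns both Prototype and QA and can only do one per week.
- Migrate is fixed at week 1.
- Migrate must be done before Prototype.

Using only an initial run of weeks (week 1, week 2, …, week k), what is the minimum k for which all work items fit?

6 weeks

The precedence chain requires at least 2 distinct weeks.
With at most 1 per week and 6 work items, at least 6 weeks are needed.
6 works (last occupied week: week 6): for example Integrate=week 4, Docs=week 3, Draft=week 6, Migrate=week 1, QA=week 5, Prototype=week 2.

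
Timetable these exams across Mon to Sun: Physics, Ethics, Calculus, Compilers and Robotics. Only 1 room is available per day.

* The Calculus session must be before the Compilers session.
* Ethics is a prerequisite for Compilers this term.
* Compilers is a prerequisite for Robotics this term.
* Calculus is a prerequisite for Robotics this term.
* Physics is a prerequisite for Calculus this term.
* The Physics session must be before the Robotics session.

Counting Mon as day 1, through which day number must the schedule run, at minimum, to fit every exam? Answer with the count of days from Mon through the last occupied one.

5

The precedence chain requires at least 4 distinct days.
With at most 1 per day and 5 exams, at least 5 days are needed.
5 works (last occupied day: Fri): for example Physics in Mon, Ethics in Wed, Calculus in Tue, Robotics in Fri, Compilers in Thu.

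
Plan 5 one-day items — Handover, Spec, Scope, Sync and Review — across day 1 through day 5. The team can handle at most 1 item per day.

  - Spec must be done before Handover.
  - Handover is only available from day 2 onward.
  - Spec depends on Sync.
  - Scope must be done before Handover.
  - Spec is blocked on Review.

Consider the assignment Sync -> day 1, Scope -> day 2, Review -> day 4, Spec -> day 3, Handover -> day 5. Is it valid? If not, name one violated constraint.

No. Spec is blocked on Review is not satisfied.

The team can handle at most 1 item per day — holds.
Spec is blocked on Review — violated.
Handover is only available from day 2 onward — holds.
Spec depends on Sync — holds.
Spec must be done before Handover — holds.
Scope must be done before Handover — holds.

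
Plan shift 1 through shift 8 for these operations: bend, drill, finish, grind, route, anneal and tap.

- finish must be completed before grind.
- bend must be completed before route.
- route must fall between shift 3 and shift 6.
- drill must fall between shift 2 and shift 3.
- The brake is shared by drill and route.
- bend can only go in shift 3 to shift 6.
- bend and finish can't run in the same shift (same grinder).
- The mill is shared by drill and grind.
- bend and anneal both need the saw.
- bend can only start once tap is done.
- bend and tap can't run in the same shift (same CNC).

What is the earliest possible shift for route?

Route is available from shift 3; precedence pushes route to at least shift 4; route's own window allows nothing later than shift 6.
route at shift 4 is achievable: route -> shift 4, bend -> shift 3, finish -> shift 1, grind -> shift 3, drill -> shift 2, tap -> shift 1, anneal -> shift 1.

shift 4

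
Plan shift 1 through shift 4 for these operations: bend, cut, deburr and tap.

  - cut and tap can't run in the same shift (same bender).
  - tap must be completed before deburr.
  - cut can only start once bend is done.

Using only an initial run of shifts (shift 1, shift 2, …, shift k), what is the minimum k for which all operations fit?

2 shifts

The precedence chain requires at least 2 distinct shifts.
2 works (last occupied shift: shift 2): for example tap in shift 1, deburr in shift 2, cut in shift 2, bend in shift 1.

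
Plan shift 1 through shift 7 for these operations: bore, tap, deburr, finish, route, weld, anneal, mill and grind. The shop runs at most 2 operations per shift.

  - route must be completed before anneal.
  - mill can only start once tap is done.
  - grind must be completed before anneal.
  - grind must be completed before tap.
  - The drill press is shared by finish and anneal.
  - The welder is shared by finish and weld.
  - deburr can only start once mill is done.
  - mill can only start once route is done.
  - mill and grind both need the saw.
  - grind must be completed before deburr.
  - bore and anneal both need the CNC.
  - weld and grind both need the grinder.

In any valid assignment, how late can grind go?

shift 4

Downstream work caps grind at shift 4.
grind at shift 4 is achievable: tap=shift 5; route=shift 1; bore=shift 1; mill=shift 6; grind=shift 4; weld=shift 3; finish=shift 2; deburr=shift 7; anneal=shift 5.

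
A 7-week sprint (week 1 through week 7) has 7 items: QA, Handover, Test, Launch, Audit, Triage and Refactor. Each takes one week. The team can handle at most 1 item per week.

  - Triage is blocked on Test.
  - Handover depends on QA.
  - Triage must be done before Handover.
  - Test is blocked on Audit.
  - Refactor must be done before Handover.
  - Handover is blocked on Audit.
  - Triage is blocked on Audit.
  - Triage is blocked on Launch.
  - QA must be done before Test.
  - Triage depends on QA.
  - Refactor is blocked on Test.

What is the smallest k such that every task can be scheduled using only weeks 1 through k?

7

The precedence chain requires at least 4 distinct weeks.
With at most 1 per week and 7 tasks, at least 7 weeks are needed.
7 works (last occupied week: week 7): for example Launch -> week 4, Audit -> week 2, Refactor -> week 6, Test -> week 3, QA -> week 1, Handover -> week 7, Triage -> week 5.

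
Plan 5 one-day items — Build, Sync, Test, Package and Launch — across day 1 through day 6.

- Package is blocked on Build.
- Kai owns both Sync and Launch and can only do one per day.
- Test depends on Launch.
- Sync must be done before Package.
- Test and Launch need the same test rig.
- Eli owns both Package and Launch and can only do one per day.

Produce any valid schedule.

Launch -> day 3; Package -> day 2; Test -> day 4; Sync -> day 1; Build -> day 1

Checking: Sync(day 1) before Package(day 2); Build(day 1) before Package(day 2); Launch(day 3) before Test(day 4); Sync(day 1) != Launch(day 3); Test(day 4) != Launch(day 3); Package(day 2) != Launch(day 3).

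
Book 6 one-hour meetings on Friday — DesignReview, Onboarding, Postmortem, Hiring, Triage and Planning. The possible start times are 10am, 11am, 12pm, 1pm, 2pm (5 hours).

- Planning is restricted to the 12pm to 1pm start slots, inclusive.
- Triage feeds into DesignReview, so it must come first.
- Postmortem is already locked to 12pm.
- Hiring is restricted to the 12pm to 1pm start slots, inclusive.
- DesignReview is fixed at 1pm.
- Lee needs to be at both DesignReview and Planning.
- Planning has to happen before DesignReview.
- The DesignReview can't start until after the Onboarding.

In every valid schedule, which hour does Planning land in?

Planning's window is 12pm–1pm.
DesignReview is fixed at 1pm, and Planning can't share a hour with DesignReview.
So Planning must be 12pm.

12pm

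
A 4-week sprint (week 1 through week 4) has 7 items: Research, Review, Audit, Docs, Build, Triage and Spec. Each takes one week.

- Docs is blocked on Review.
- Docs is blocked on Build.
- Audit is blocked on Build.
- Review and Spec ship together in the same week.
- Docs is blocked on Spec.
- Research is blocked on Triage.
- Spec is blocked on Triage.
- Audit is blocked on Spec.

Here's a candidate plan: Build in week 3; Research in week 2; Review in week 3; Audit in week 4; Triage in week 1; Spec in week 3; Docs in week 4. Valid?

Docs is blocked on Spec — holds.
Spec is blocked on Triage — holds.
Docs is blocked on Review — holds.
Docs is blocked on Build — holds.
Review and Spec ship together in the same week — holds.
Audit is blocked on Spec — holds.
Research is blocked on Triage — holds.
Audit is blocked on Build — holds.

Valid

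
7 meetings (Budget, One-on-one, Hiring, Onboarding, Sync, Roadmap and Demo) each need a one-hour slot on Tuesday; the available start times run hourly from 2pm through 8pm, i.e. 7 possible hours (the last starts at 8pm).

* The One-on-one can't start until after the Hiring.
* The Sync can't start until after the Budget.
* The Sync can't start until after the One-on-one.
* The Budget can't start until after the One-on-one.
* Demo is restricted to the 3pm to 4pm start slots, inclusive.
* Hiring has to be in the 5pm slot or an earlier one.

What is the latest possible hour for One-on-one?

6pm

Precedence pushes One-on-one to at least 3pm; downstream work caps One-on-one at 6pm.
One-on-one at 6pm is achievable: Roadmap=2pm, Hiring=2pm, Onboarding=2pm, Demo=3pm, One-on-one=6pm, Sync=8pm, Budget=7pm.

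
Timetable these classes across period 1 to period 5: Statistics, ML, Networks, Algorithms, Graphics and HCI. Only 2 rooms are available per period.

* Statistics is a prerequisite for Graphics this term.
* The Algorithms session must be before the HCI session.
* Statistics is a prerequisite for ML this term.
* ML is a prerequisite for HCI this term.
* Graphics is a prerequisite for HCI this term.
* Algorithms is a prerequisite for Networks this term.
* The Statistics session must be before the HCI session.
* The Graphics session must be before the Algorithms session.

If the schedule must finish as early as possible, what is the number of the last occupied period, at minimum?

The precedence chain requires at least 4 distinct periods.
With at most 2 per period and 6 classes, at least 3 periods are needed.
4 works (last occupied period: period 4): for example Networks -> period 4; Statistics -> period 1; ML -> period 2; HCI -> period 4; Algorithms -> period 3; Graphics -> period 2.

period 4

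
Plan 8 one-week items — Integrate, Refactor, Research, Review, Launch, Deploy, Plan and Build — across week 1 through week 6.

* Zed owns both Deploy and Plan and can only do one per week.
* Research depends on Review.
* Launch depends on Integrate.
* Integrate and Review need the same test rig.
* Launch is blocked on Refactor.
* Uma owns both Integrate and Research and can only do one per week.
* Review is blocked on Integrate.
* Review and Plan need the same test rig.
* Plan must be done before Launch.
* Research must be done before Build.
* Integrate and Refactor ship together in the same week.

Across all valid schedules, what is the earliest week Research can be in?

week 3

Precedence pushes Research to at least week 3; downstream work caps Research at week 5.
Research at week 3 is achievable: Deploy -> week 2, Build -> week 4, Integrate -> week 1, Plan -> week 1, Refactor -> week 1, Research -> week 3, Launch -> week 2, Review -> week 2.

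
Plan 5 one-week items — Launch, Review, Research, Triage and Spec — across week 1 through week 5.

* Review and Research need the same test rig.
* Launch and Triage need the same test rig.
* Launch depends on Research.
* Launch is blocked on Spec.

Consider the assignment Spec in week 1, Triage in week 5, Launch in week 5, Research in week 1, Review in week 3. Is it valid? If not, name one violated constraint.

Launch is blocked on Spec — holds.
Review and Research need the same test rig — holds.
Launch depends on Research — holds.
Launch and Triage need the same test rig — violated.

No — it violates: Launch and Triage need the same test rig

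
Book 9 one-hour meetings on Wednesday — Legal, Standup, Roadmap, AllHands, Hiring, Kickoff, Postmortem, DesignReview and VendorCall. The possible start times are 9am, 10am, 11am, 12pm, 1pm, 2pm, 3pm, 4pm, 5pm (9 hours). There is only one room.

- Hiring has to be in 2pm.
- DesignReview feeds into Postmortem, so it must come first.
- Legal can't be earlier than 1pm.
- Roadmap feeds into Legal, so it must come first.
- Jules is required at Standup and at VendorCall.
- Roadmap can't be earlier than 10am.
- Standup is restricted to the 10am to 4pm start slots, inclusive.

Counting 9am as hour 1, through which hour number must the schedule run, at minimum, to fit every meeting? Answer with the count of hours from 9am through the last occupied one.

The precedence chain requires at least 2 distinct hours.
With at most 1 per hour and 9 meetings, at least 9 hours are needed.
Hiring can't be placed before 2pm — that is hour 6 counting from 9am — so the schedule must run through at least 6 hours.
9 works (last occupied hour: 5pm): for example Hiring=2pm; VendorCall=5pm; AllHands=3pm; Standup=10am; Kickoff=4pm; Roadmap=11am; Postmortem=12pm; DesignReview=9am; Legal=1pm.

9 hours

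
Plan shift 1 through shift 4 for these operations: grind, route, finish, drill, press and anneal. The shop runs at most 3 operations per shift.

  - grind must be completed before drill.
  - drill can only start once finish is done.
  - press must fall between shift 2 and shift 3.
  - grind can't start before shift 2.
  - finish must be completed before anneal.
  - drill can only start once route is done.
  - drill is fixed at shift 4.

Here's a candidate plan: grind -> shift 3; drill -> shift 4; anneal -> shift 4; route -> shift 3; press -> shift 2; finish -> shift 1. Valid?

drill can only start once route is done — holds.
The shop runs at most 3 operations per shift — holds.
drill is fixed at shift 4 — holds.
finish must be completed before anneal — holds.
grind must be completed before drill — holds.
drill can only start once finish is done — holds.
grind can't start before shift 2 — holds.
press must fall between shift 2 and shift 3 — holds.

Yes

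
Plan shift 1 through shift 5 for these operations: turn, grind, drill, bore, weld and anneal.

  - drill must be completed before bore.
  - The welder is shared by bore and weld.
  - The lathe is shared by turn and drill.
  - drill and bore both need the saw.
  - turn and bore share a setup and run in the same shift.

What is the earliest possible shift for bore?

Precedence pushes bore to at least shift 2.
bore at shift 2 is achievable: turn in shift 2; grind in shift 1; drill in shift 1; bore in shift 2; anneal in shift 1; weld in shift 1.

shift 2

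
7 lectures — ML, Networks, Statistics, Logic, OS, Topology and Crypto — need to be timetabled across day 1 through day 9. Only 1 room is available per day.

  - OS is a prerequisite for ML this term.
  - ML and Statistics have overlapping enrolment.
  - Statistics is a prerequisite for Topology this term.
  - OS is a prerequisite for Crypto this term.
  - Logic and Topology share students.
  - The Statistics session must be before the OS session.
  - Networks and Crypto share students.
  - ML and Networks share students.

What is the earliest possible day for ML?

Precedence pushes ML to at least day 3.
ML at day 3 is achievable: ML in day 3; OS in day 2; Networks in day 6; Topology in day 4; Logic in day 7; Crypto in day 5; Statistics in day 1.

day 3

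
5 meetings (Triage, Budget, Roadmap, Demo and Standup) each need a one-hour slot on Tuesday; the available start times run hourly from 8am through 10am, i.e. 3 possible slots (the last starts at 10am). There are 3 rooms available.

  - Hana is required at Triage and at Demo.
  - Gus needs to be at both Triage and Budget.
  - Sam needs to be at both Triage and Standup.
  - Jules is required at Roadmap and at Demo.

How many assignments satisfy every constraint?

Splitting on Triage: it can be 8am (16), 9am (16), 10am (16). Listing each branch's schedules as (Budget, Roadmap, Demo, Standup):
Triage=8am: (9am,8am,9am,9am) (9am,8am,9am,10am) (9am,8am,10am,9am) (9am,8am,10am,10am) (9am,9am,10am,9am) (9am,9am,10am,10am) (9am,10am,9am,9am) (9am,10am,9am,10am) (10am,8am,9am,9am) (10am,8am,9am,10am) (10am,8am,10am,9am) (10am,8am,10am,10am) (10am,9am,10am,9am) (10am,9am,10am,10am) (10am,10am,9am,9am) (10am,10am,9am,10am) — 16.
Triage=9am: (8am,8am,10am,8am) (8am,8am,10am,10am) (8am,9am,8am,8am) (8am,9am,8am,10am) (8am,9am,10am,8am) (8am,9am,10am,10am) (8am,10am,8am,8am) (8am,10am,8am,10am) (10am,8am,10am,8am) (10am,8am,10am,10am) (10am,9am,8am,8am) (10am,9am,8am,10am) (10am,9am,10am,8am) (10am,9am,10am,10am) (10am,10am,8am,8am) (10am,10am,8am,10am) — 16.
Triage=10am: (8am,8am,9am,8am) (8am,8am,9am,9am) (8am,9am,8am,8am) (8am,9am,8am,9am) (8am,10am,8am,8am) (8am,10am,8am,9am) (8am,10am,9am,8am) (8am,10am,9am,9am) (9am,8am,9am,8am) (9am,8am,9am,9am) (9am,9am,8am,8am) (9am,9am,8am,9am) (9am,10am,8am,8am) (9am,10am,8am,9am) (9am,10am,9am,8am) (9am,10am,9am,9am) — 16.
Summing: 16 + 16 + 16 = 48.

48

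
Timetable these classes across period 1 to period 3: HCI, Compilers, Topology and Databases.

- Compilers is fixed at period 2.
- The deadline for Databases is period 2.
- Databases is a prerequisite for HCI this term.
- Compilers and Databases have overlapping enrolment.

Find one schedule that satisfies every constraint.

Topology in period 1, Compilers in period 2, HCI in period 2, Databases in period 1

Checking: Databases(period 1) before HCI(period 2); Compilers(period 2) != Databases(period 1); Compilers=period 2 in [period 2,period 2]; Databases=period 1 in [period 1,period 2].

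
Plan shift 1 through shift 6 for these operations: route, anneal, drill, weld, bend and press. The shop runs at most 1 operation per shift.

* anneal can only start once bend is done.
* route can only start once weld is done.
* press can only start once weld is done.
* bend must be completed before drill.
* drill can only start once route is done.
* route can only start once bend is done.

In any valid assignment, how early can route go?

shift 3

Precedence pushes route to at least shift 2; downstream work caps route at shift 5.
route at shift 3 is achievable: anneal in shift 5, press in shift 6, weld in shift 2, drill in shift 4, route in shift 3, bend in shift 1.
Nothing earlier works — the capacity limit rule out every shift before shift 3.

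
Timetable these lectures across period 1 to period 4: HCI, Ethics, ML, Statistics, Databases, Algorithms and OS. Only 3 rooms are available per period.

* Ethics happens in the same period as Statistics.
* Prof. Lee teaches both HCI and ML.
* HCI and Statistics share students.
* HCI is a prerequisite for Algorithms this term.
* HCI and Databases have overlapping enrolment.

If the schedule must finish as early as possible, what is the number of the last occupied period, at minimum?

The precedence chain requires at least 2 distinct periods.
With at most 3 per period and 7 lectures, at least 3 periods are needed.
3 works (last occupied period: period 3): for example Statistics -> period 2; OS -> period 1; Algorithms -> period 2; HCI -> period 1; Databases -> period 3; Ethics -> period 2; ML -> period 3.

3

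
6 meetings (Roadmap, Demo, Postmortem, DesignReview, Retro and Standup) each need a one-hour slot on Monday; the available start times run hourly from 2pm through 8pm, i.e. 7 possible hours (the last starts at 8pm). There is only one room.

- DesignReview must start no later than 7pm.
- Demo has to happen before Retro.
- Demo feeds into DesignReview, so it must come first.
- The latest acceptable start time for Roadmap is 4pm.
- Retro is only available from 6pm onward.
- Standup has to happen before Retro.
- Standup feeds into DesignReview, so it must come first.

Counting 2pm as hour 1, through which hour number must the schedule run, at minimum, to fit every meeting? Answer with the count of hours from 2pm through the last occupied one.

The precedence chain requires at least 2 distinct hours.
With at most 1 per hour and 6 meetings, at least 6 hours are needed.
Retro can't be placed before 6pm — that is hour 5 counting from 2pm — so the schedule must run through at least 5 hours.
6 works (last occupied hour: 7pm): for example Roadmap -> 2pm; Demo -> 3pm; Retro -> 6pm; DesignReview -> 5pm; Standup -> 4pm; Postmortem -> 7pm.

6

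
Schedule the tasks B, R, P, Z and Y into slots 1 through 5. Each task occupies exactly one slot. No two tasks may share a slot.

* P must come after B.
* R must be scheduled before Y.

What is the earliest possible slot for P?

Precedence pushes P to at least 2.
P at 2 is achievable: Y=4; R=3; Z=5; P=2; B=1.

2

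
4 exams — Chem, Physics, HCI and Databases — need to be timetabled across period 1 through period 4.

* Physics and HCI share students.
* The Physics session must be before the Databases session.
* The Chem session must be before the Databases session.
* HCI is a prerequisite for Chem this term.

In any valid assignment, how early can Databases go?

Precedence pushes Databases to at least period 3.
Databases at period 3 is achievable: HCI=period 1, Chem=period 2, Physics=period 2, Databases=period 3.

period 3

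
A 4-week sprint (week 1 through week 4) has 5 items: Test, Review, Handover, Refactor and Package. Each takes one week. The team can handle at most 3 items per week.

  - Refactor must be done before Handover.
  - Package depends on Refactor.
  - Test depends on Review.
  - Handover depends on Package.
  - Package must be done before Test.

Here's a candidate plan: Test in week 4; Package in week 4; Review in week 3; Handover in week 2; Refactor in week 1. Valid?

No. Handover depends on Package is not satisfied.

Handover depends on Package — violated.
Package depends on Refactor — holds.
Package must be done before Test — violated.
The team can handle at most 3 items per week — holds.
Test depends on Review — holds.
Refactor must be done before Handover — holds.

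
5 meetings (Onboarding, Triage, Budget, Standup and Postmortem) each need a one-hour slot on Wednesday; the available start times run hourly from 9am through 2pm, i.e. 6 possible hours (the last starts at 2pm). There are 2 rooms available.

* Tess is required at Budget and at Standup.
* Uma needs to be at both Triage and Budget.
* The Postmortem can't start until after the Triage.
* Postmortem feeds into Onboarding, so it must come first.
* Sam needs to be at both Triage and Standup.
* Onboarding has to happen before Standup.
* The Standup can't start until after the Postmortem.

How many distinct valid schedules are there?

Splitting on Onboarding: it can be 11am (12), 12pm (24), 1pm (24). Listing each branch's schedules as (Triage, Budget, Standup, Postmortem):
Onboarding=11am: (9am,10am,12pm,10am) (9am,10am,1pm,10am) (9am,10am,2pm,10am) (9am,11am,12pm,10am) (9am,11am,1pm,10am) (9am,11am,2pm,10am) (9am,12pm,1pm,10am) (9am,12pm,2pm,10am) (9am,1pm,12pm,10am) (9am,1pm,2pm,10am) (9am,2pm,12pm,10am) (9am,2pm,1pm,10am) — 12.
Onboarding=12pm: (9am,10am,1pm,10am) (9am,10am,1pm,11am) (9am,10am,2pm,10am) (9am,10am,2pm,11am) (9am,11am,1pm,10am) (9am,11am,1pm,11am) (9am,11am,2pm,10am) (9am,11am,2pm,11am) (9am,12pm,1pm,10am) (9am,12pm,1pm,11am) (9am,12pm,2pm,10am) (9am,12pm,2pm,11am) (9am,1pm,2pm,10am) (9am,1pm,2pm,11am) (9am,2pm,1pm,10am) (9am,2pm,1pm,11am) (10am,9am,1pm,11am) (10am,9am,2pm,11am) (10am,11am,1pm,11am) (10am,11am,2pm,11am) (10am,12pm,1pm,11am) (10am,12pm,2pm,11am) (10am,1pm,2pm,11am) (10am,2pm,1pm,11am) — 24.
Onboarding=1pm: (9am,10am,2pm,10am) (9am,10am,2pm,11am) (9am,10am,2pm,12pm) (9am,11am,2pm,10am) (9am,11am,2pm,11am) (9am,11am,2pm,12pm) (9am,12pm,2pm,10am) (9am,12pm,2pm,11am) (9am,12pm,2pm,12pm) (9am,1pm,2pm,10am) (9am,1pm,2pm,11am) (9am,1pm,2pm,12pm) (10am,9am,2pm,11am) (10am,9am,2pm,12pm) (10am,11am,2pm,11am) (10am,11am,2pm,12pm) (10am,12pm,2pm,11am) (10am,12pm,2pm,12pm) (10am,1pm,2pm,11am) (10am,1pm,2pm,12pm) (11am,9am,2pm,12pm) (11am,10am,2pm,12pm) (11am,12pm,2pm,12pm) (11am,1pm,2pm,12pm) — 24.
Summing: 12 + 24 + 24 = 60.

60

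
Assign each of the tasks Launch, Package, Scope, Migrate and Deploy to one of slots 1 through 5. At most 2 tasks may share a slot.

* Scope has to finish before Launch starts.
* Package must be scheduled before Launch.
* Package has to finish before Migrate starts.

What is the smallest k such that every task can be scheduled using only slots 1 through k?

The precedence chain requires at least 2 distinct slots.
With at most 2 per slot and 5 tasks, at least 3 slots are needed.
3 works (last occupied slot: 3): for example Package in 1; Scope in 1; Deploy in 3; Launch in 2; Migrate in 2.

3 slots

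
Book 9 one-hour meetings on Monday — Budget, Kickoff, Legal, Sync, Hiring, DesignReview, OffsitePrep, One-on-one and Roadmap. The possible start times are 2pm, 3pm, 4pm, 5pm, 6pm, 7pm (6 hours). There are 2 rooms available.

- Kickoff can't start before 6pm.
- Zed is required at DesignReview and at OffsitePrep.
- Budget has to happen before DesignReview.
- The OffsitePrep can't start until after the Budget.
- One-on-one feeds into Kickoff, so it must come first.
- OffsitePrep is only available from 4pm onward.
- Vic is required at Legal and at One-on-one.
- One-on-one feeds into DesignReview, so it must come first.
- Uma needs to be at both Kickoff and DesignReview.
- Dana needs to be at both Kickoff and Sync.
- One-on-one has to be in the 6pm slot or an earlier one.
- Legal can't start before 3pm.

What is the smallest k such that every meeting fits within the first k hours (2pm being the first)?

The precedence chain requires at least 2 distinct hours.
With at most 2 per hour and 9 meetings, at least 5 hours are needed.
Kickoff can't be placed before 6pm — that is hour 5 counting from 2pm — so the schedule must run through at least 5 hours.
5 works (last occupied hour: 6pm): for example Kickoff -> 6pm; Sync -> 4pm; OffsitePrep -> 4pm; Hiring -> 5pm; Roadmap -> 5pm; DesignReview -> 3pm; One-on-one -> 2pm; Legal -> 3pm; Budget -> 2pm.

5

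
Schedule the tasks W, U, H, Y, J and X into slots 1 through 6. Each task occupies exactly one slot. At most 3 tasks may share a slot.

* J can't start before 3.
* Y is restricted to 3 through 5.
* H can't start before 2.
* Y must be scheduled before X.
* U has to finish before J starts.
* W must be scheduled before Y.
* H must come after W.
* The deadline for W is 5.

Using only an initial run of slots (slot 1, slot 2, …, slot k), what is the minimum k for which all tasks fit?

The precedence chain requires at least 3 distinct slots.
With at most 3 per slot and 6 tasks, at least 2 slots are needed.
Propagating the time windows through the other constraints, X can't land before 4, so the schedule must run through at least slot 4.
4 works (last occupied slot: 4): for example J -> 3, U -> 1, Y -> 3, H -> 2, W -> 1, X -> 4.

4 slots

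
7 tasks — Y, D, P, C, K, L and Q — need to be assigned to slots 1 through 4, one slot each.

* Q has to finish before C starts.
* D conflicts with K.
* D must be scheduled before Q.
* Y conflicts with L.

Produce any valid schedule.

L=2, D=1, C=3, P=1, Q=2, Y=1, K=2

Checking: D(1) before Q(2); Q(2) before C(3); D(1) != K(2); Y(1) != L(2).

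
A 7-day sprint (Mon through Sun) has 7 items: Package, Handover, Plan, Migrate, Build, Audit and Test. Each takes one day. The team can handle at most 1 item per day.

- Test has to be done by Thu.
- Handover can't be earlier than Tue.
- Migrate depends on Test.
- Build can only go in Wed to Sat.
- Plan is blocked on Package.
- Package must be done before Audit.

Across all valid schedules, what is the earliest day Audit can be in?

Tue

Precedence pushes Audit to at least Tue.
Audit at Tue is achievable: Test -> Wed, Plan -> Sat, Package -> Mon, Build -> Thu, Handover -> Fri, Audit -> Tue, Migrate -> Sun.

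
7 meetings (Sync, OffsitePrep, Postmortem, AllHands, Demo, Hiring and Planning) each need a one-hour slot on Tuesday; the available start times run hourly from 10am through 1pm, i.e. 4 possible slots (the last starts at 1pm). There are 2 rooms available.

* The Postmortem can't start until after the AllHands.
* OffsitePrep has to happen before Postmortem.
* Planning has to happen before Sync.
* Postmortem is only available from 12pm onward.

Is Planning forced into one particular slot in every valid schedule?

No

Planning can be 10am (e.g. Postmortem in 12pm, OffsitePrep in 10am, Planning in 10am, Demo in 12pm, Sync in 11am, Hiring in 1pm, AllHands in 11am) or 11am (e.g. Hiring=1pm; Planning=11am; AllHands=10am; Postmortem=12pm; Sync=12pm; Demo=11am; OffsitePrep=10am).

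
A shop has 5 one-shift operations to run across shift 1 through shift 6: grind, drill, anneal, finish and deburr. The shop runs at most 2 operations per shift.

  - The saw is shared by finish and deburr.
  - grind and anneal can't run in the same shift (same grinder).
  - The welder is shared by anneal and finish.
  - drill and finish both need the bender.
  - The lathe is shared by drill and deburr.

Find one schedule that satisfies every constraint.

grind -> shift 1, anneal -> shift 2, drill -> shift 1, finish -> shift 3, deburr -> shift 2

Checking: grind(shift 1) != anneal(shift 2); anneal(shift 2) != finish(shift 3); finish(shift 3) != deburr(shift 2); drill(shift 1) != finish(shift 3); drill(shift 1) != deburr(shift 2); max 2 per shift (cap 2).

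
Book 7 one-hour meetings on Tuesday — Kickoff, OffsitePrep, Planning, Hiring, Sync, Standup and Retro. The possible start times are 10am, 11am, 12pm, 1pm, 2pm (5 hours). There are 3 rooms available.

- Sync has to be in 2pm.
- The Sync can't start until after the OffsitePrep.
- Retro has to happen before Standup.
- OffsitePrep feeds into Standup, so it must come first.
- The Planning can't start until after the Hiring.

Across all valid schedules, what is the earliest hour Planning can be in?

Precedence pushes Planning to at least 11am.
Planning at 11am is achievable: Hiring in 10am; Kickoff in 11am; OffsitePrep in 10am; Planning in 11am; Retro in 10am; Sync in 2pm; Standup in 11am.

11am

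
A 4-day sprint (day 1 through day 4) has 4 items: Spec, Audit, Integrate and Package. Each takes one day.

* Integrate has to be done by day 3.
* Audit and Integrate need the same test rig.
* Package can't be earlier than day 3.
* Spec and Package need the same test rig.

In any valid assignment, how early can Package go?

day 3

Package is available from day 3.
Package at day 3 is achievable: Integrate=day 1; Audit=day 2; Package=day 3; Spec=day 1.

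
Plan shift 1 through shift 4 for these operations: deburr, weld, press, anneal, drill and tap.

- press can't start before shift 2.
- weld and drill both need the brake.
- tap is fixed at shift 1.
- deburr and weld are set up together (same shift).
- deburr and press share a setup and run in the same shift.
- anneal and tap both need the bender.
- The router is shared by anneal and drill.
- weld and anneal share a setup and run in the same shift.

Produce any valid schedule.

deburr=shift 2; press=shift 2; anneal=shift 2; weld=shift 2; drill=shift 1; tap=shift 1

Checking: weld(shift 2) != drill(shift 1); anneal(shift 2) != drill(shift 1); anneal(shift 2) != tap(shift 1); deburr = weld = shift 2; deburr = press = shift 2; weld = anneal = shift 2; press=shift 2 in [shift 2,shift 4]; tap=shift 1 in [shift 1,shift 1].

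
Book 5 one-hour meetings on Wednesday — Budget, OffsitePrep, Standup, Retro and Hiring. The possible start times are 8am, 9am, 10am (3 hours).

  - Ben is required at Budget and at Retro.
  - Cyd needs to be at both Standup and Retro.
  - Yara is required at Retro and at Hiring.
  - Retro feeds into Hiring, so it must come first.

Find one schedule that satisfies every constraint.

Hiring in 9am, OffsitePrep in 8am, Standup in 9am, Retro in 8am, Budget in 9am

Checking: Retro(8am) before Hiring(9am); Retro(8am) != Hiring(9am); Budget(9am) != Retro(8am); Standup(9am) != Retro(8am).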